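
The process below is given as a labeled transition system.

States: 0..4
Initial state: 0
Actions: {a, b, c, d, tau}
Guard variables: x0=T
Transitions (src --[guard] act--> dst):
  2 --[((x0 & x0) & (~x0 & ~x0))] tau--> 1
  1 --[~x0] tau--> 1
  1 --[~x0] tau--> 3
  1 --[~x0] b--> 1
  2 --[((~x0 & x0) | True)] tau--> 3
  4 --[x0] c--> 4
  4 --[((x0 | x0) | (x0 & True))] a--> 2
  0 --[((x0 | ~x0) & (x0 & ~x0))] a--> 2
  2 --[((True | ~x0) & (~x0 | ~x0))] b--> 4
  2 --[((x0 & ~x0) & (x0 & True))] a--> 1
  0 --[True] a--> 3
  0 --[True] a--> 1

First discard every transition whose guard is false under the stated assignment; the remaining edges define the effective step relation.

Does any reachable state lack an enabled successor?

Reach set: {0,1,3}
  0: a→1  a→3  [2 out]
  1: ∅  [STUCK]
  3: ∅  [STUCK]
witness 1: a

Answer: DEADLOCK at state 1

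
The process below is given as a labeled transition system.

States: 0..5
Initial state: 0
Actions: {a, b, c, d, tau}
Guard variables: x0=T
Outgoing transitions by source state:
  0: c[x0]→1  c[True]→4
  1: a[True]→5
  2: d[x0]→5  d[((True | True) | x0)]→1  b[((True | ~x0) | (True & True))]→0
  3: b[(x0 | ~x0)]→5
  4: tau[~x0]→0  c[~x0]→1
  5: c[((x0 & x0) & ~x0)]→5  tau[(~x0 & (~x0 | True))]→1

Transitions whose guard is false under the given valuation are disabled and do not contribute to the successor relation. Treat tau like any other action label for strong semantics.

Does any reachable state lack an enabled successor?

Reach set: {0,1,4,5}
  0: c→1  c→4  [2 out]
  1: a→5  [1 out]
  4: ∅  [deadlock]
  5: ∅  [deadlock]
witness 4: c

Answer: DEADLOCK at state 4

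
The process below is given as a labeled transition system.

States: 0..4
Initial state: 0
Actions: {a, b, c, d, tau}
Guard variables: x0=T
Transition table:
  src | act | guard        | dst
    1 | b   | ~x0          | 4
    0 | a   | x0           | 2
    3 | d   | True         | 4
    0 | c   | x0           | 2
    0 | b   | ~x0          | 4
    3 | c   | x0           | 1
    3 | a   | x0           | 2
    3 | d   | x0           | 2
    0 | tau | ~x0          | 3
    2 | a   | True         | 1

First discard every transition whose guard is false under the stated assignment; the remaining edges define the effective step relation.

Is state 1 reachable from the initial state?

Guard filter leaves 7 enabled edge(s).
depth 0: {0}
depth 1: {2}  now seen {0,2}
depth 2: {1}  now seen {0,1,2}
Reach set: {0,1,2}
trace reaching 1: a·a

Answer: REACHABLE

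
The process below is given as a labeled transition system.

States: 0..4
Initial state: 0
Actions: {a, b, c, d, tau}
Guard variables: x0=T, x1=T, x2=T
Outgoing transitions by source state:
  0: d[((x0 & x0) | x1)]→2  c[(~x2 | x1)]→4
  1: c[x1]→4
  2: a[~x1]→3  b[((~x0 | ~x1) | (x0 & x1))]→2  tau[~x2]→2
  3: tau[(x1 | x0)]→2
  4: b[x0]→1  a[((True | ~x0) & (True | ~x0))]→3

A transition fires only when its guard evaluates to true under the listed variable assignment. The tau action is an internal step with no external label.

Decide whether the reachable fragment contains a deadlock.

R = {0,1,2,3,4}
  0: c→4  d→2  [2 out]
  1: c→4  [1 out]
  2: b→2  [1 out]
  3: tau→2  [1 out]
  4: a→3  b→1  [2 out]

Answer: DEADLOCK-FREE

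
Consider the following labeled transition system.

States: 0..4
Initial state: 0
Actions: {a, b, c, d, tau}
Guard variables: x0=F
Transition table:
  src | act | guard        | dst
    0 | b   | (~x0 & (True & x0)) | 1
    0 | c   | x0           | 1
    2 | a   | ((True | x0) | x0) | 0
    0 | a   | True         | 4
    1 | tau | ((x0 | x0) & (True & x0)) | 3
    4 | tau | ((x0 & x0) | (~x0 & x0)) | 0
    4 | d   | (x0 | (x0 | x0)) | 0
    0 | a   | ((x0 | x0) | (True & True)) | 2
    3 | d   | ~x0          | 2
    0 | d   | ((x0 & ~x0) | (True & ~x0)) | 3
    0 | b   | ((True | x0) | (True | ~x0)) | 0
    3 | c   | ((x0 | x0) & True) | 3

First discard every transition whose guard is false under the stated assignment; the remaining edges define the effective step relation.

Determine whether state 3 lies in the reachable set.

Answer: REACHABLE

Analysis:
After dropping false guards: 6 live edges.
Layer 0: {0}
Layer 1: {2,3,4}  total {0,2,3,4}
Reachable = {0,2,3,4}
Path to 3: d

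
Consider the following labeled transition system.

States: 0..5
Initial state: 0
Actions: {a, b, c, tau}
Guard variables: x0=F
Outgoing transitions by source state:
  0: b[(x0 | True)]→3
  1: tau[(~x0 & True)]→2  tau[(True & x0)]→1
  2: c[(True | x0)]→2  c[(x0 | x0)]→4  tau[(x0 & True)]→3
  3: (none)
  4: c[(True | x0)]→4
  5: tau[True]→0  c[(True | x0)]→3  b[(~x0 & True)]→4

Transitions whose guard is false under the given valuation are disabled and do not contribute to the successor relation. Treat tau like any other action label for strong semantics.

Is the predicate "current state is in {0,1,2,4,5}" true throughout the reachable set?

Allowed set {0,1,2,4,5}
Reachable = {0,3}
  0: ok
  3: outside
reach 3 via b — violates

Answer: INVARIANT VIOLATED at state 3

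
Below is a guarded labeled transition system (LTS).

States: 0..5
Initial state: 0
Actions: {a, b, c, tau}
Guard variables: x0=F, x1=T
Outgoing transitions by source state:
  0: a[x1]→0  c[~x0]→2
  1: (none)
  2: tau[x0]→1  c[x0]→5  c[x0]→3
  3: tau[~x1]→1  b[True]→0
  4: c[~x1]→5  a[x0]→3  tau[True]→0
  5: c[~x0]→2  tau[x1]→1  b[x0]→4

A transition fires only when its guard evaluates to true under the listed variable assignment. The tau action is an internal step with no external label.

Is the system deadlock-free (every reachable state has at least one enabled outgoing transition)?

Answer: DEADLOCK at state 2

Working:
Reachable = {0,2}
  0: a→0  c→2  [2 exit(s)]
  2: ∅  [STUCK]
witness 2: c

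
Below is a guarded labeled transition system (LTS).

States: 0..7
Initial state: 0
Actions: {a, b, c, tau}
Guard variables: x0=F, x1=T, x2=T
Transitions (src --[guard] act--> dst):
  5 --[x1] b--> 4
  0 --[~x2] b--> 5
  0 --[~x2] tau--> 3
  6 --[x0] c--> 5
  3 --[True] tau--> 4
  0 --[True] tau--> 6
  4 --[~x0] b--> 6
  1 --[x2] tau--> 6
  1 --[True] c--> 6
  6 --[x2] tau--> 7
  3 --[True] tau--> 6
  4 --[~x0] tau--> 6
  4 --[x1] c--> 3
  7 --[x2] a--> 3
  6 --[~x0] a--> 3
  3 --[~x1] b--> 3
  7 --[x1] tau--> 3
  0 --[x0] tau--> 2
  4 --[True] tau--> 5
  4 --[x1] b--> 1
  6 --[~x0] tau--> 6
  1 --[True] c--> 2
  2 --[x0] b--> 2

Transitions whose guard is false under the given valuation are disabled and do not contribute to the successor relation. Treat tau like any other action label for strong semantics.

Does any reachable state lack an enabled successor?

R = {0,1,2,3,4,5,6,7}
  0: tau→6  [1 out]
  1: c→2  c→6  tau→6  [3 out]
  2: ∅  [STUCK]
  3: tau→4  tau→6  [2 out]
  4: b→1  b→6  c→3  tau→5  tau→6  [5 out]
  5: b→4  [1 out]
  6: a→3  tau→6  tau→7  [3 out]
  7: a→3  tau→3  [2 out]
trace reaching 2: tau·a·tau·b·c

Answer: DEADLOCK at state 2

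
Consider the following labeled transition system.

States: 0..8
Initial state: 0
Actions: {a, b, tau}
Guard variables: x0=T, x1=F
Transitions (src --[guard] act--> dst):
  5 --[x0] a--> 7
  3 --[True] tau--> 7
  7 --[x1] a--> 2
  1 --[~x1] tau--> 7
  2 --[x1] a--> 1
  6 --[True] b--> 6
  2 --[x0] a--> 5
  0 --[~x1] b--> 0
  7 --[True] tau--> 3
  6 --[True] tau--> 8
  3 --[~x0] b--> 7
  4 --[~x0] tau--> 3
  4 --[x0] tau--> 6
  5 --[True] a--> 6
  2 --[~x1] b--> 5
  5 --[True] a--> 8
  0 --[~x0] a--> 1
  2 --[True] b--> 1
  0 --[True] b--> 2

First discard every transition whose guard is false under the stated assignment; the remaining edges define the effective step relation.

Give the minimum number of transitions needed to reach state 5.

BFS to 5:
  L0 = {0}
  L1 = {2}
  L2 = {1,5}
depth(5)=2, e.g. b·a

Answer: 2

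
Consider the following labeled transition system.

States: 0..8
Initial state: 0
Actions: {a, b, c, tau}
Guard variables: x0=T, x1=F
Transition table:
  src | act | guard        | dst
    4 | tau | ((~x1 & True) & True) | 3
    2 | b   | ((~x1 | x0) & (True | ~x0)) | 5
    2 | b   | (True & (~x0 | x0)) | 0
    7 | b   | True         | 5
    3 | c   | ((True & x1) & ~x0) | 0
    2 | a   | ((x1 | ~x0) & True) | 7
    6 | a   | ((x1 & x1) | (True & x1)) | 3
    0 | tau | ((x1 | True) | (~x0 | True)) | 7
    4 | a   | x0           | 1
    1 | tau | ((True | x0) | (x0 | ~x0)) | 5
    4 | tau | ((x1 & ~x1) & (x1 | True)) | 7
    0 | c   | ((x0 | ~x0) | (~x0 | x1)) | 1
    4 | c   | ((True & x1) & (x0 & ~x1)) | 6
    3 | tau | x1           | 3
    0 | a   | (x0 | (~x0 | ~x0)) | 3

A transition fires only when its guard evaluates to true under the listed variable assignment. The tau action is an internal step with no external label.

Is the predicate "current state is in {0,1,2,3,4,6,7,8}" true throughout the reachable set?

Answer: INVARIANT VIOLATED at state 5

Analysis:
Allowed set {0,1,2,3,4,6,7,8}
Reach set: {0,1,3,5,7}
  0: ✓
  1: ✓
  3: ✓
  5: VIOLATES
  7: ✓
witness against invariant: tau·b → 5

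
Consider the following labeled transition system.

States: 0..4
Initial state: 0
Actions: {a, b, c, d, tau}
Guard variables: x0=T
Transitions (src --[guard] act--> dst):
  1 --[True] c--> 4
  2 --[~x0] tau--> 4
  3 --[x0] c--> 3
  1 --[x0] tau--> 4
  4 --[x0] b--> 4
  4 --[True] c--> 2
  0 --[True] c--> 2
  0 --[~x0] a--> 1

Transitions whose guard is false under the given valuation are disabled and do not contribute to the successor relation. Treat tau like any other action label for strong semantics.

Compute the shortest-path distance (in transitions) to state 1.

BFS to 1:
  Layer 0: {0}
  Layer 1: {2}
1 never appears.

Answer: UNREACHABLE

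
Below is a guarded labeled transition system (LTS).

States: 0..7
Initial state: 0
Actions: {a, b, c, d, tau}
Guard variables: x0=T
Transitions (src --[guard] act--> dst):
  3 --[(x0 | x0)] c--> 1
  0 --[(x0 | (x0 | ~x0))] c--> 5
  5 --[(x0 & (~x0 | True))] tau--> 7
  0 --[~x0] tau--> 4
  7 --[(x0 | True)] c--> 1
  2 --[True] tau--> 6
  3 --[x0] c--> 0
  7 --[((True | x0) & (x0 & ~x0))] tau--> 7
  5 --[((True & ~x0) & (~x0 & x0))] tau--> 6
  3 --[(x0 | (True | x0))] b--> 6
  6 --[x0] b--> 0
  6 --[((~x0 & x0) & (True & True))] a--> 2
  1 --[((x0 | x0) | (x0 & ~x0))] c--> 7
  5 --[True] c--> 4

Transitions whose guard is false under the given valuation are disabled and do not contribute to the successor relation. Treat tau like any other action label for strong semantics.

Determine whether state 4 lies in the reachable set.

Answer: REACHABLE

Analysis:
Guard filter leaves 10 enabled edge(s).
L0 = {0}
L1 = {5}  cumulative {0,5}
L2 = {4,7}  cumulative {0,4,5,7}
L3 = {1}  cumulative {0,1,4,5,7}
Reach set: {0,1,4,5,7}
trace reaching 4: c·c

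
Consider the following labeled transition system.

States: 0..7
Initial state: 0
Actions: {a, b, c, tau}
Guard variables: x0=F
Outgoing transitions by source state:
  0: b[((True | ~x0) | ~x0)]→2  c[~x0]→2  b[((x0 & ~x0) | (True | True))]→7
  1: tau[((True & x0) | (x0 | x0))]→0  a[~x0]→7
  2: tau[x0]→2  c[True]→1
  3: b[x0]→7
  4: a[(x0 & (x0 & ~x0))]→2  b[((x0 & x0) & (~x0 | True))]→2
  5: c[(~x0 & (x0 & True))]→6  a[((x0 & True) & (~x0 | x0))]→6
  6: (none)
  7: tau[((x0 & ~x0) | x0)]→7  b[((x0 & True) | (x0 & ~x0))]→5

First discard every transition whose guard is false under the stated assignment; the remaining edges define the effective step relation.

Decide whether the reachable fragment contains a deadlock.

Answer: DEADLOCK at state 7

Working:
Reachable = {0,1,2,7}
  0: b→2  b→7  c→2  [deg 3]
  1: a→7  [deg 1]
  2: c→1  [deg 1]
  7: ∅  [no exit]
Path to 7: b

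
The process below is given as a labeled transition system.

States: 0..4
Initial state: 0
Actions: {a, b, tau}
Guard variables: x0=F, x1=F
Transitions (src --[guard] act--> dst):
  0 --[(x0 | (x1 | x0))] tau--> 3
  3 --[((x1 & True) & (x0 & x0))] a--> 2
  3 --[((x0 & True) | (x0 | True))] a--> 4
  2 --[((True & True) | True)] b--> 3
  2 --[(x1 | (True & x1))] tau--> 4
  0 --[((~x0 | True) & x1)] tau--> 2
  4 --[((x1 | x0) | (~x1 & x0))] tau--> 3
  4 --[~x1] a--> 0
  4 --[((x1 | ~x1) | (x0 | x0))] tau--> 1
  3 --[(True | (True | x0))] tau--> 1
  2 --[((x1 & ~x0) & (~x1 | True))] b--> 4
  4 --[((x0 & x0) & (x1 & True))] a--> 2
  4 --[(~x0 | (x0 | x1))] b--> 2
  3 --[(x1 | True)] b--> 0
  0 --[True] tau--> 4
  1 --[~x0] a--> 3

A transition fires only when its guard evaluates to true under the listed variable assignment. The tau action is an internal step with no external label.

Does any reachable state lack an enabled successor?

Reachable = {0,1,2,3,4}
  0: tau→4  [deg 1]
  1: a→3  [deg 1]
  2: b→3  [deg 1]
  3: a→4  b→0  tau→1  [deg 3]
  4: a→0  b→2  tau→1  [deg 3]

Answer: DEADLOCK-FREE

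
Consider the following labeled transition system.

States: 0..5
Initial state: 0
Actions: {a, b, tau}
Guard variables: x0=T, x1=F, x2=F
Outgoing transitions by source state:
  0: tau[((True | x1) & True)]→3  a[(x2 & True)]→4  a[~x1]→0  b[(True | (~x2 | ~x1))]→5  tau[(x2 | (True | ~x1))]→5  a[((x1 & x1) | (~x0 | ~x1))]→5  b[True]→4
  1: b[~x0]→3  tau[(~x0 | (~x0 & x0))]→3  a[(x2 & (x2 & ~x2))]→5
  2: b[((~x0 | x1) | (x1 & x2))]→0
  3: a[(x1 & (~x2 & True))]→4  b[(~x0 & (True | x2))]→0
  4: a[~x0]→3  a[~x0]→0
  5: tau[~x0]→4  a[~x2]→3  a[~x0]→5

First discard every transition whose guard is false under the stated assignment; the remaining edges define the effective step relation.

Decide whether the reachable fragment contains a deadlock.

Answer: DEADLOCK at state 3

Trace:
Reachable = {0,3,4,5}
  0: a→0  a→5  b→4  b→5  tau→3  tau→5  [deg 6]
  3: ∅  [no exit]
  4: ∅  [no exit]
  5: a→3  [deg 1]
Path to 3: tau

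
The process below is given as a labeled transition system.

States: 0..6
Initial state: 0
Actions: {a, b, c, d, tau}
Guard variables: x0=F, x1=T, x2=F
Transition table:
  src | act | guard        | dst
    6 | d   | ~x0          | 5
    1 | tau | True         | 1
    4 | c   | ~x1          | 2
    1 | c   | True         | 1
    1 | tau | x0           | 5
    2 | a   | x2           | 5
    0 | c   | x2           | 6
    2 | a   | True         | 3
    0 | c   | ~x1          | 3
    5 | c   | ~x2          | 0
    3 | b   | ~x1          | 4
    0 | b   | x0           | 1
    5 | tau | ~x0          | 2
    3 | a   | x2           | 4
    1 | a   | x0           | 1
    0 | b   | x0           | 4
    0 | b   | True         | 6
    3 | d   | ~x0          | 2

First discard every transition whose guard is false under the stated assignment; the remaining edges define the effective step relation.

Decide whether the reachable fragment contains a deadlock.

R = {0,2,3,5,6}
  0: b→6  [1 out]
  2: a→3  [1 out]
  3: d→2  [1 out]
  5: c→0  tau→2  [2 out]
  6: d→5  [1 out]

Answer: DEADLOCK-FREE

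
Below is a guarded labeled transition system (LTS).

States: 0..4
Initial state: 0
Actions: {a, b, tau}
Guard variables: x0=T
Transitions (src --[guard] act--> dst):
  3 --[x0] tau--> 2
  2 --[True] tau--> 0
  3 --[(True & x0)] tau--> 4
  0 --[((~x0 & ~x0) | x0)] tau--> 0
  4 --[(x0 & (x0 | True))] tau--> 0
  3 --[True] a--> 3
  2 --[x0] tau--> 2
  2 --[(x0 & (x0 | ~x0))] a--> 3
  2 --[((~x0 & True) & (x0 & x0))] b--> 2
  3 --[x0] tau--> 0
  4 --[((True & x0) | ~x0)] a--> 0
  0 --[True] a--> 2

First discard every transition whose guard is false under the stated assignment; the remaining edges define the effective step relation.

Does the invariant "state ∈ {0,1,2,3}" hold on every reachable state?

Inv-set: {0,1,2,3}
Reachable = {0,2,3,4}
  0: safe
  2: safe
  3: safe
  4: ✗ unsafe
reach 4 via a·a·tau — violates

Answer: INVARIANT VIOLATED at state 4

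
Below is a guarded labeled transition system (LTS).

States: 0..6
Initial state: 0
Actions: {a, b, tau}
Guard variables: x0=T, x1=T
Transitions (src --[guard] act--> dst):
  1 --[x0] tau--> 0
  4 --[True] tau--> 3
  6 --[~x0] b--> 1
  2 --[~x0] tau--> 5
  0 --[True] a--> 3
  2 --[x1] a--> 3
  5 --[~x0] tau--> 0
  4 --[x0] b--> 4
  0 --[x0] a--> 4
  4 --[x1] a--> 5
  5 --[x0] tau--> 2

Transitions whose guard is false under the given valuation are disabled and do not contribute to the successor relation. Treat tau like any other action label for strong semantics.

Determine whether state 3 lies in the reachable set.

After dropping false guards: 8 live edges.
depth 0: {0}
depth 1: {3,4}  now seen {0,3,4}
depth 2: {5}  now seen {0,3,4,5}
depth 3: {2}  now seen {0,2,3,4,5}
R = {0,2,3,4,5}
Path to 3: a

Answer: REACHABLE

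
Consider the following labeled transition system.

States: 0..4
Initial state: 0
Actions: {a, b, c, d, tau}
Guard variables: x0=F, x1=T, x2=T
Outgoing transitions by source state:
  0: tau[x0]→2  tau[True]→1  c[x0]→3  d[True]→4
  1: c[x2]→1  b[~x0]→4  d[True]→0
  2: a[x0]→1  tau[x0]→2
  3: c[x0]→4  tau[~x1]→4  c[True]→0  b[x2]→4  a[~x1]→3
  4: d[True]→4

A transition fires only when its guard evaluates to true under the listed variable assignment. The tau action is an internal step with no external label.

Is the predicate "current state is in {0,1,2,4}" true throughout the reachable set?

Answer: INVARIANT HOLDS

Working:
Allowed set {0,1,2,4}
Reach set: {0,1,4}
  0: safe
  1: safe
  4: safe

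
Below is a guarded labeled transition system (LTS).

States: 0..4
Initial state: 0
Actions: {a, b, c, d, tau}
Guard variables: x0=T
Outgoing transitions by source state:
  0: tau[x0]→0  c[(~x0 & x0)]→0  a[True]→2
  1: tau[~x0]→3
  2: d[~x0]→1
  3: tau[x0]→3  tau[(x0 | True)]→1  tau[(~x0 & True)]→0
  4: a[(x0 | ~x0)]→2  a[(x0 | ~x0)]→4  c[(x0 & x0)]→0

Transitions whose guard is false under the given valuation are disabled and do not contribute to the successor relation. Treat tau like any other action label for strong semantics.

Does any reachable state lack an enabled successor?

Answer: DEADLOCK at state 2

Analysis:
Reachable = {0,2}
  0: a→2  tau→0  [deg 2]
  2: ∅  [STUCK]
Path to 2: a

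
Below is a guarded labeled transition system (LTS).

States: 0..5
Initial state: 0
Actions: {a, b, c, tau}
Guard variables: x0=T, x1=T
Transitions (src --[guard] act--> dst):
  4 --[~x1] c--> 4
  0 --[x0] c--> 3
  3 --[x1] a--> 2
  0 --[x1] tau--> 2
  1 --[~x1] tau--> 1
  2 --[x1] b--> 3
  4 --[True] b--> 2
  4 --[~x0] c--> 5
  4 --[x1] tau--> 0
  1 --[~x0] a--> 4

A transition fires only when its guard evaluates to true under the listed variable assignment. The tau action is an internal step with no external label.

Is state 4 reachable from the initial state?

Answer: UNREACHABLE

Trace:
6 transition(s) survive guard evaluation.
L0 = {0}
L1 = {2,3}  now seen {0,2,3}
R = {0,2,3}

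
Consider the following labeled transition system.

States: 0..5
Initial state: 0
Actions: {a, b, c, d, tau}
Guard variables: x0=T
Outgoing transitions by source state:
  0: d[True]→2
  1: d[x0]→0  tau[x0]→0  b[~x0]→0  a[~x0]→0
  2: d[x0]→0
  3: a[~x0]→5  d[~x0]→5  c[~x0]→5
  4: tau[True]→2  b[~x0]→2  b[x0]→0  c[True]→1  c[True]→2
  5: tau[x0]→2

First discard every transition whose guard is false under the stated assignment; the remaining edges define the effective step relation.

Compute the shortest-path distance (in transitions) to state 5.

Breadth-first toward 5:
  Layer 0: {0}
  Layer 1: {2}
5 never appears.

Answer: UNREACHABLE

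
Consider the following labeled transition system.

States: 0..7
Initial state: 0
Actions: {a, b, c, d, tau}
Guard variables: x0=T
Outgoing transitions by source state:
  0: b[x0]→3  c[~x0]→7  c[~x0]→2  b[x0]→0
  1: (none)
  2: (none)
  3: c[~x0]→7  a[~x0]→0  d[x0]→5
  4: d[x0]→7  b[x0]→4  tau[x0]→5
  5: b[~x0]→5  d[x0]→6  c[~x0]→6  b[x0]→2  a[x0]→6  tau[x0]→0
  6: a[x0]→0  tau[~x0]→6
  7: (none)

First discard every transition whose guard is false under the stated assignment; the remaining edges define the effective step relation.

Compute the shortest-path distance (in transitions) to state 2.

Answer: 3

Working:
BFS to 2:
  depth 0: {0}
  depth 1: {3}
  depth 2: {5}
  depth 3: {2,6}
2 enters at depth 3; path b·d·b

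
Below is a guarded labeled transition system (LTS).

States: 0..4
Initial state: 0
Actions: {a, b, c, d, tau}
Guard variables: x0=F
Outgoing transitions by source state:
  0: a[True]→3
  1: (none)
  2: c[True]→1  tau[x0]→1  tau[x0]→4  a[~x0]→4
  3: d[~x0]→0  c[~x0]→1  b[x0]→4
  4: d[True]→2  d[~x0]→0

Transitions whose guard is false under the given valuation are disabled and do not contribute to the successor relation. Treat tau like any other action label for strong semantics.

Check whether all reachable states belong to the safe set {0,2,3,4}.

Inv-set: {0,2,3,4}
Reachable = {0,1,3}
  0: ✓
  1: ✗ unsafe
  3: ✓
counterexample path to 1: a·c

Answer: INVARIANT VIOLATED at state 1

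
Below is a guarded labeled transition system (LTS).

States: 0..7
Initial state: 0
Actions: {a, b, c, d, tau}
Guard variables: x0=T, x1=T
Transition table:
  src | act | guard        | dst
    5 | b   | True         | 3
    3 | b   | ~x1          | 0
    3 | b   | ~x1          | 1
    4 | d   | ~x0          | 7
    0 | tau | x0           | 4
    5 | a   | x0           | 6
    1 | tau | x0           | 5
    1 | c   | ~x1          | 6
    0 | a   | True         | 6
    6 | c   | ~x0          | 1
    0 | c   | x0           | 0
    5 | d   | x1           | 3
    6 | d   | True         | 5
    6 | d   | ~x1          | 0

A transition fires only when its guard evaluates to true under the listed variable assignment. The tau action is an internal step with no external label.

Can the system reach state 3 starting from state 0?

8 transition(s) survive guard evaluation.
Layer 0: {0}
Layer 1: {4,6}  cumulative {0,4,6}
Layer 2: {5}  cumulative {0,4,5,6}
Layer 3: {3}  cumulative {0,3,4,5,6}
R = {0,3,4,5,6}
witness 3: a·d·b

Answer: REACHABLE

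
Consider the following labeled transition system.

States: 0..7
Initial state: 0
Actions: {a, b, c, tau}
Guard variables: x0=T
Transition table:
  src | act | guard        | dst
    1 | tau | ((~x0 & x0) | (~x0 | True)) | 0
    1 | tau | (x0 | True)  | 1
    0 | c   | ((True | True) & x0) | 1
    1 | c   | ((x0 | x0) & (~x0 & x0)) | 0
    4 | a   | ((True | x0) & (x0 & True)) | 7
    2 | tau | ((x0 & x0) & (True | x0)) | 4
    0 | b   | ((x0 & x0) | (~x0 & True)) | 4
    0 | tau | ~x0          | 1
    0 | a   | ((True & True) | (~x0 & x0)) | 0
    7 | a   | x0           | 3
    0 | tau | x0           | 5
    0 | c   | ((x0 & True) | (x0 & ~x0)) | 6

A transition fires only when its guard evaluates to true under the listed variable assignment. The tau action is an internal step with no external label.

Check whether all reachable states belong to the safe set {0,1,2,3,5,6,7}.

Answer: INVARIANT VIOLATED at state 4

Working:
Inv-set: {0,1,2,3,5,6,7}
Reachable = {0,1,3,4,5,6,7}
  0: safe
  1: safe
  3: safe
  4: VIOLATES
  5: safe
  6: safe
  7: safe
witness against invariant: b → 4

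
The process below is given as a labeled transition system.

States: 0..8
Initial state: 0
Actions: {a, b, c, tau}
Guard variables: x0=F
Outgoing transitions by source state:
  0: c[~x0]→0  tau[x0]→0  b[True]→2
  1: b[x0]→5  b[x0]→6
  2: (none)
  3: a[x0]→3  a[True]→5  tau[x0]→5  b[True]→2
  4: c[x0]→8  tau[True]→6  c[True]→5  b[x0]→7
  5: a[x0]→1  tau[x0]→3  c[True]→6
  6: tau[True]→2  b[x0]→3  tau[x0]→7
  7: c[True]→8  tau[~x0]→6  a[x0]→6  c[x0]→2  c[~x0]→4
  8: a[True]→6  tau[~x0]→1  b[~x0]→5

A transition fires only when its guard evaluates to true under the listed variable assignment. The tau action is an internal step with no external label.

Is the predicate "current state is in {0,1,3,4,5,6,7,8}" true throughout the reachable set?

Answer: INVARIANT VIOLATED at state 2

Working:
Allowed set {0,1,3,4,5,6,7,8}
Reachable = {0,2}
  0: ✓
  2: VIOLATES
reach 2 via b — violates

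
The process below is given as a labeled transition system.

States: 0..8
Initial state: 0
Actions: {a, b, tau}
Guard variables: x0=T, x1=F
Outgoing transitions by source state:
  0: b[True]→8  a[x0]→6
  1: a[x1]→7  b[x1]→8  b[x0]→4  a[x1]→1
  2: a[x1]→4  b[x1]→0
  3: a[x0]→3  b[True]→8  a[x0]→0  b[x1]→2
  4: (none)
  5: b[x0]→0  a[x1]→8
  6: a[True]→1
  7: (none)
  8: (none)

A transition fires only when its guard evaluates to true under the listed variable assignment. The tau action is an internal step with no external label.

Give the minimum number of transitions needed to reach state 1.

Answer: 2

Trace:
Layered search for 1:
  L0 = {0}
  L1 = {6,8}
  L2 = {1}
depth(1)=2, e.g. a·a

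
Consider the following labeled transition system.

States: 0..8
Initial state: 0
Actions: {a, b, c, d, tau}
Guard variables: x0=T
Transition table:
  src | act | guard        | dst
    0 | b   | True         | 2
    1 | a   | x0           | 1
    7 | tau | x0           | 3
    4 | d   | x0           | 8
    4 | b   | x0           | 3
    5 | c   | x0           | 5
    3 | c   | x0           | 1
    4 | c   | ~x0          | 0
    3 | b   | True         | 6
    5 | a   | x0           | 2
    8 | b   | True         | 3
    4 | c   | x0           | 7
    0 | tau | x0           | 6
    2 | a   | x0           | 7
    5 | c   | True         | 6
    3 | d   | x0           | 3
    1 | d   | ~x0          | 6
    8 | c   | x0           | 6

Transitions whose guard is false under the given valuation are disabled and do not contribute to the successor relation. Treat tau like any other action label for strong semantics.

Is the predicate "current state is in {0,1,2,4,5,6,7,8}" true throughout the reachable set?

Answer: INVARIANT VIOLATED at state 3

Trace:
Inv-set: {0,1,2,4,5,6,7,8}
R = {0,1,2,3,6,7}
  0: ✓
  1: ✓
  2: ✓
  3: VIOLATES
  6: ✓
  7: ✓
reach 3 via b·a·tau — violates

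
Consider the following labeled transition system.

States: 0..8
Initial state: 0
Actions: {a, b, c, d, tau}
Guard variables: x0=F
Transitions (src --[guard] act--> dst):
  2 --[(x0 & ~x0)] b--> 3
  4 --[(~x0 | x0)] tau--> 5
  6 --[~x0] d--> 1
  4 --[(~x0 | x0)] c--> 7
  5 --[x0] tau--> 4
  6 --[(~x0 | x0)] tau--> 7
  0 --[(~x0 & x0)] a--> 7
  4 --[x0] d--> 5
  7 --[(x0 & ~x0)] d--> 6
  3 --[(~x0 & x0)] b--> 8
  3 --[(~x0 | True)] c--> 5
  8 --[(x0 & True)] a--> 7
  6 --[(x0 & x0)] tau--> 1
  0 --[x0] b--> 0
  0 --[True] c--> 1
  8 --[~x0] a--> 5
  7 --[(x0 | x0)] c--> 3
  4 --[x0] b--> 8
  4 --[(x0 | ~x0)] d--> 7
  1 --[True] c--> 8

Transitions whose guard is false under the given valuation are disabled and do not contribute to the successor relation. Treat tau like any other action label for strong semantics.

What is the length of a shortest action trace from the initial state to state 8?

Answer: 2

Trace:
Layered search for 8:
  Layer 0: {0}
  Layer 1: {1}
  Layer 2: {8}
first hit 8 at d=2 via c·c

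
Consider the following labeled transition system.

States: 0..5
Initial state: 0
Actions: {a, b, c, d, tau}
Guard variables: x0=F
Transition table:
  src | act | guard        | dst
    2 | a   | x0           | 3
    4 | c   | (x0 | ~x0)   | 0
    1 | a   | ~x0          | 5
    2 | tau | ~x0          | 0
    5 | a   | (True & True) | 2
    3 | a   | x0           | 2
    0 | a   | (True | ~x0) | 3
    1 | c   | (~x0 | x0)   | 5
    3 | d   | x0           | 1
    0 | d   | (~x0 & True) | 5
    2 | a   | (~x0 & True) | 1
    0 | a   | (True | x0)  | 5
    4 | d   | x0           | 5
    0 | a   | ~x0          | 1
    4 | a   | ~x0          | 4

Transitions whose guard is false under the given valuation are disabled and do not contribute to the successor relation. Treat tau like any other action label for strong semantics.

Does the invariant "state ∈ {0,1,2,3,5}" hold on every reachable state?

Inv-set: {0,1,2,3,5}
Reachable = {0,1,2,3,5}
  0: safe
  1: safe
  2: safe
  3: safe
  5: safe

Answer: INVARIANT HOLDS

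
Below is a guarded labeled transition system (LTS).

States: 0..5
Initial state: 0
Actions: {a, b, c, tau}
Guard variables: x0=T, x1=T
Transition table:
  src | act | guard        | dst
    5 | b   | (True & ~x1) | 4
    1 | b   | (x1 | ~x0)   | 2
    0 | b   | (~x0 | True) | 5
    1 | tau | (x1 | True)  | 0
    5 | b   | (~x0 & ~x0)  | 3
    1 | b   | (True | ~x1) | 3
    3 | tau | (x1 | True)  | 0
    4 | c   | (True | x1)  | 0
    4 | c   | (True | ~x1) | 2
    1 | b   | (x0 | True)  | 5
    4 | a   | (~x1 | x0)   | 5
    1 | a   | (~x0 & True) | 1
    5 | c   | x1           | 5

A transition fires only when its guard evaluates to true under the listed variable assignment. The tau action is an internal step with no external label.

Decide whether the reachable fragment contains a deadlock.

R = {0,5}
  0: b→5  [1 out]
  5: c→5  [1 out]

Answer: DEADLOCK-FREE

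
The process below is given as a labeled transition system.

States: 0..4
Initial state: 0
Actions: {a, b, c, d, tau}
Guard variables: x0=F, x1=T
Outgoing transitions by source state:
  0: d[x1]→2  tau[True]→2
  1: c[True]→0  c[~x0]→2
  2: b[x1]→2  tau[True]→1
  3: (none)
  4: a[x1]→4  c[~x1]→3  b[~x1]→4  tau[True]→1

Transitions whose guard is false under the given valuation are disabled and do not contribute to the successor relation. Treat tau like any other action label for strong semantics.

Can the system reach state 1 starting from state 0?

Guard filter leaves 8 enabled edge(s).
L0 = {0}
L1 = {2}  cumulative {0,2}
L2 = {1}  cumulative {0,1,2}
Reach set: {0,1,2}
trace reaching 1: d·tau

Answer: REACHABLE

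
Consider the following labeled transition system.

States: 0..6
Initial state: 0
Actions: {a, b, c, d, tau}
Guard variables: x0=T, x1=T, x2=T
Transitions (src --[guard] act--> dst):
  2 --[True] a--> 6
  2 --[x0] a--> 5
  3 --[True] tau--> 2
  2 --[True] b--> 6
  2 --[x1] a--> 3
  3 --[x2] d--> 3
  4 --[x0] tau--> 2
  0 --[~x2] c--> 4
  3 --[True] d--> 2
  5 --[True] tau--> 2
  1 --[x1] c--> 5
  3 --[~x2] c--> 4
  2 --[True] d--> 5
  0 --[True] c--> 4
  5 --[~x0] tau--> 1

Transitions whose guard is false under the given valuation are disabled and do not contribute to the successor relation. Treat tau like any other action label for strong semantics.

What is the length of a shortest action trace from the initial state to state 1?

Layered search for 1:
  depth 0: {0}
  depth 1: {4}
  depth 2: {2}
  depth 3: {3,5,6}
1 never appears.

Answer: UNREACHABLE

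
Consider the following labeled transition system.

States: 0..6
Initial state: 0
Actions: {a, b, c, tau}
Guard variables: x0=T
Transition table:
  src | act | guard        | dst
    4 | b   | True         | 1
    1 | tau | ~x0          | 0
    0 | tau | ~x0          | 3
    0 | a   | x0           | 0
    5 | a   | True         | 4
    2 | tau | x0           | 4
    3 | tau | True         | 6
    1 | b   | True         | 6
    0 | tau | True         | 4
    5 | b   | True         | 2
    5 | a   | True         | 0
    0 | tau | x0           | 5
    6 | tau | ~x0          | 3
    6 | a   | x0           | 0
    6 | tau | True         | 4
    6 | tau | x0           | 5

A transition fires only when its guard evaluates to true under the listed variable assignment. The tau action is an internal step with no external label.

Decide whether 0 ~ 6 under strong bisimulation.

Bisimulation quotient by refinement:
  P[0] = {{0,1,2,3,4,5,6}}
  P[1] = {{0,6},{1,4},{2,3},{5}}
  P[2] = {{0,6},{1},{2},{3},{4},{5}}
Fixed point at round 3; 6 class(es).
0∈{0,6}, 6∈{0,6}

Answer: BISIMILAR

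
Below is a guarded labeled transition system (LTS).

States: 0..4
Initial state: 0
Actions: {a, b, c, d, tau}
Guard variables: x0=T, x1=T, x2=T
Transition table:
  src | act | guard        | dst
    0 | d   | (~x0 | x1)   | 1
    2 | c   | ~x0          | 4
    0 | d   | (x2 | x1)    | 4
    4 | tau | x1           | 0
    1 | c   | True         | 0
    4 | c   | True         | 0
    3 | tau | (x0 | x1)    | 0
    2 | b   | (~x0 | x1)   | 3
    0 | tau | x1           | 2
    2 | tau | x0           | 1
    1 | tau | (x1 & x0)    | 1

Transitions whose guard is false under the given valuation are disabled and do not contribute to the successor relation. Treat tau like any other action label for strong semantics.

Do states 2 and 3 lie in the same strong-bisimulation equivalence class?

Compute ~ classes (split until stable):
  π0 = {{0,1,2,3,4}}
  π1 = {{0},{1,4},{2},{3}}
  π2 = {{0},{1},{2},{3},{4}}
Fixed point at round 3; 5 class(es).
2∈{2}, 3∈{3}

Answer: NOT BISIMILAR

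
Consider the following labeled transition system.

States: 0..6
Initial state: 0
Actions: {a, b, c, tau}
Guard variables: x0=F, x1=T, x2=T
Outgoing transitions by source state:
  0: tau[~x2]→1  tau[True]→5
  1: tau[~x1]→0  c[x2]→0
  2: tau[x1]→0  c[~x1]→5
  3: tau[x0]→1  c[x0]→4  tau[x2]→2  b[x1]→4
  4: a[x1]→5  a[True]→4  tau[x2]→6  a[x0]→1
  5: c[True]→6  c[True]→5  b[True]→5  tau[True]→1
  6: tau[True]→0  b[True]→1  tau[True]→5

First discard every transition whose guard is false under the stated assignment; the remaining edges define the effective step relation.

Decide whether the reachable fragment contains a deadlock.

Answer: DEADLOCK-FREE

Working:
Reachable = {0,1,5,6}
  0: tau→5  [deg 1]
  1: c→0  [deg 1]
  5: b→5  c→5  c→6  tau→1  [deg 4]
  6: b→1  tau→0  tau→5  [deg 3]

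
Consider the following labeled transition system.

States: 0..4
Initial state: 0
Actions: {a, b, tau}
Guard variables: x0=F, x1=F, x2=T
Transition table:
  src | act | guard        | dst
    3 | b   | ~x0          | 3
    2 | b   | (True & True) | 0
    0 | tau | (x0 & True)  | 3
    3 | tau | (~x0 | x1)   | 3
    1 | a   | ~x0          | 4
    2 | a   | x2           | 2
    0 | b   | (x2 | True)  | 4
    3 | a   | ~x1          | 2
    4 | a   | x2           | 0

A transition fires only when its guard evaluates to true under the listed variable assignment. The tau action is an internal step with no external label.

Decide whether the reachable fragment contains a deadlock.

Answer: DEADLOCK-FREE

Trace:
Reach set: {0,4}
  0: b→4  [1 out]
  4: a→0  [1 out]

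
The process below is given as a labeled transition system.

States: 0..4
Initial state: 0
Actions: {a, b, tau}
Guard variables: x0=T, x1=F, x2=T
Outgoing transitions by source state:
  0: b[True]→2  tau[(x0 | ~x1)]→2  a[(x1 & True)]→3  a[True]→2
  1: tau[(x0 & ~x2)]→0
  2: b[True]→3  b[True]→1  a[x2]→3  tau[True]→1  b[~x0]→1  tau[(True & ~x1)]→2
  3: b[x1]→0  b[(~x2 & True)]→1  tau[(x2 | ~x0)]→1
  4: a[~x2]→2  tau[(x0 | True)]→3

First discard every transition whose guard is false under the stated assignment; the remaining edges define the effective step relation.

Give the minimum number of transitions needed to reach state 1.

Answer: 2

Analysis:
Breadth-first toward 1:
  L0 = {0}
  L1 = {2}
  L2 = {1,3}
depth(1)=2, e.g. a·b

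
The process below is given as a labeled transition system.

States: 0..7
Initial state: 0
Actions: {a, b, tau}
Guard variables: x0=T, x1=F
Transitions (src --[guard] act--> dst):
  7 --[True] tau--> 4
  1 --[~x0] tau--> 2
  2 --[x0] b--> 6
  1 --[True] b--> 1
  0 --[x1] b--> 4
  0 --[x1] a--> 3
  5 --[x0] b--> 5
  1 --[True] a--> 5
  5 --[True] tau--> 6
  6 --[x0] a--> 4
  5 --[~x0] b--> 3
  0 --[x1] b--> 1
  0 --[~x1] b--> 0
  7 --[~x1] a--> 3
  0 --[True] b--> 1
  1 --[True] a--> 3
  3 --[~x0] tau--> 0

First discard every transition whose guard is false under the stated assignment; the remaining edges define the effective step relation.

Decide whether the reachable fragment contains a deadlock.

Answer: DEADLOCK at state 3

Analysis:
R = {0,1,3,4,5,6}
  0: b→0  b→1  [2 exit(s)]
  1: a→3  a→5  b→1  [3 exit(s)]
  3: ∅  [no exit]
  4: ∅  [no exit]
  5: b→5  tau→6  [2 exit(s)]
  6: a→4  [1 exit(s)]
witness 3: b·a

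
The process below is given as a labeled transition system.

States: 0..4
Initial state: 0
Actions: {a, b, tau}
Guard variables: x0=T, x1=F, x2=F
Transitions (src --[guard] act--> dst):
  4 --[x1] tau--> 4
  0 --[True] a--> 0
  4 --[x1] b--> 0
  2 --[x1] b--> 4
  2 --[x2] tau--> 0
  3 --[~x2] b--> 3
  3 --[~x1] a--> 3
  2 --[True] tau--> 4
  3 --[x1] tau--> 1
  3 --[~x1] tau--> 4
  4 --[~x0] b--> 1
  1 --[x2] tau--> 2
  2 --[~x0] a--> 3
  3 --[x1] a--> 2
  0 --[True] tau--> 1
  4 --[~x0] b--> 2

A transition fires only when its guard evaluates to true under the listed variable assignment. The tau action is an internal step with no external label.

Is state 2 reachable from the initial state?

Answer: UNREACHABLE

Trace:
Guard filter leaves 6 enabled edge(s).
L0 = {0}
L1 = {1}  now seen {0,1}
Reachable = {0,1}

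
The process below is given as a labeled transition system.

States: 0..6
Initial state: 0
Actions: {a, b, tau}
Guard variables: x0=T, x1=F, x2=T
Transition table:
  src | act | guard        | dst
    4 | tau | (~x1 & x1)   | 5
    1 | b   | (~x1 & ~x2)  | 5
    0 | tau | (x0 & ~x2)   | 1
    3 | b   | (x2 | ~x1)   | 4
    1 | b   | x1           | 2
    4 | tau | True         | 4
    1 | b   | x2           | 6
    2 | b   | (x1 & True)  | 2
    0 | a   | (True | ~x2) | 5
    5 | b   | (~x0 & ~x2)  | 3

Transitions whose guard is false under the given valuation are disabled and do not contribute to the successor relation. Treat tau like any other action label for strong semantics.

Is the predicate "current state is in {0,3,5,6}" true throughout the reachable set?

Answer: INVARIANT HOLDS

Analysis:
Allowed set {0,3,5,6}
Reach set: {0,5}
  0: ok
  5: ok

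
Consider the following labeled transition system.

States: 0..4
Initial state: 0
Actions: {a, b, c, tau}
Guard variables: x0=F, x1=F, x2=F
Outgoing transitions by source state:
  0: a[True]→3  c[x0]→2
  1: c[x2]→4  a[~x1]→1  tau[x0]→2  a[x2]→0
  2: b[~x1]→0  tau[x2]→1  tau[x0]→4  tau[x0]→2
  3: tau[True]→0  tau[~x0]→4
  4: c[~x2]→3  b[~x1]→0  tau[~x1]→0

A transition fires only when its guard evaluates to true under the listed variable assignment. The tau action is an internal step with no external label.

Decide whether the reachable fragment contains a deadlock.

Answer: DEADLOCK-FREE

Working:
R = {0,3,4}
  0: a→3  [1 out]
  3: tau→0  tau→4  [2 out]
  4: b→0  c→3  tau→0  [3 out]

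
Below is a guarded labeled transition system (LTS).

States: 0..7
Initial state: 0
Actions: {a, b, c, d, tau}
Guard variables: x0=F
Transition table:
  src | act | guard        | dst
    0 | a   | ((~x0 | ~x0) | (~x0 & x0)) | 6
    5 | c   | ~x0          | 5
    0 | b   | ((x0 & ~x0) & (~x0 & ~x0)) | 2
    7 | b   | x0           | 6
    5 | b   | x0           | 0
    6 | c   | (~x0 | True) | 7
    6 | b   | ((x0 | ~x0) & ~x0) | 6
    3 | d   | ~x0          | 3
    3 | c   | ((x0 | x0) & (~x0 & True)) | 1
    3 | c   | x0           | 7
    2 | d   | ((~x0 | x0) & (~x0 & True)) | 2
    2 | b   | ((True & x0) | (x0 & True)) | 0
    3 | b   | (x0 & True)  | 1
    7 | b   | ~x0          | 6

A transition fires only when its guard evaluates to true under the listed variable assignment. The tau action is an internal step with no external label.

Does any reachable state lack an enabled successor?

Reachable = {0,6,7}
  0: a→6  [1 out]
  6: b→6  c→7  [2 out]
  7: b→6  [1 out]

Answer: DEADLOCK-FREE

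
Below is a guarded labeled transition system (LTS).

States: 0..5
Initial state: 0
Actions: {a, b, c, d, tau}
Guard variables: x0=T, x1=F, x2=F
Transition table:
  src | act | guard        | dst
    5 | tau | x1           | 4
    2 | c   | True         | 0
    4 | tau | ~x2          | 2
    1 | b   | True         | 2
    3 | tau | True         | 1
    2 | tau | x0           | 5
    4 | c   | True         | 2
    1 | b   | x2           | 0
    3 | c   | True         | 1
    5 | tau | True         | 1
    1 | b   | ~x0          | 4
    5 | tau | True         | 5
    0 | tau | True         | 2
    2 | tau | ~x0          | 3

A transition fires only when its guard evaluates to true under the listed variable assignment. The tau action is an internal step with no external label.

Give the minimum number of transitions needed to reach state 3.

BFS to 3:
  L0 = {0}
  L1 = {2}
  L2 = {5}
  L3 = {1}
3 never appears.

Answer: UNREACHABLE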